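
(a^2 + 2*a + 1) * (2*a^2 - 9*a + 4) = 2*a^4 - 5*a^3 - 12*a^2 - a + 4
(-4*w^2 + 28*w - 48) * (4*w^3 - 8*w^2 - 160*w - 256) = -16*w^5 + 144*w^4 + 224*w^3 - 3072*w^2 + 512*w + 12288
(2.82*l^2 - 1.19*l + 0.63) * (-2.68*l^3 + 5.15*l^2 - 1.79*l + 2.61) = -7.5576*l^5 + 17.7122*l^4 - 12.8647*l^3 + 12.7348*l^2 - 4.2336*l + 1.6443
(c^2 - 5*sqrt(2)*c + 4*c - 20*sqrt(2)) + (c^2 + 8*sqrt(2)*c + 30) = 2*c^2 + 4*c + 3*sqrt(2)*c - 20*sqrt(2) + 30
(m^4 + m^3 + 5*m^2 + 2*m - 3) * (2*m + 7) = 2*m^5 + 9*m^4 + 17*m^3 + 39*m^2 + 8*m - 21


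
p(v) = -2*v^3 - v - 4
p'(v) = -6*v^2 - 1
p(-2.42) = 26.76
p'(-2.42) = -36.14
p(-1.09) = -0.32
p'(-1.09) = -8.13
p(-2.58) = 32.93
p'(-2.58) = -40.94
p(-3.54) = 88.26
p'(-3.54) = -76.19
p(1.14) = -8.10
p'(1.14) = -8.80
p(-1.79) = 9.26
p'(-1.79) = -20.22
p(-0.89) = -1.70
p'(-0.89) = -5.75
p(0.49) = -4.73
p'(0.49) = -2.44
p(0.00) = -4.00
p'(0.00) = -1.00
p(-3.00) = 53.00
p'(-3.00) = -55.00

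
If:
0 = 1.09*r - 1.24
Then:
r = 1.14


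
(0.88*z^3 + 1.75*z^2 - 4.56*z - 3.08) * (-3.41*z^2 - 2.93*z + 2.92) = -3.0008*z^5 - 8.5459*z^4 + 12.9917*z^3 + 28.9736*z^2 - 4.2908*z - 8.9936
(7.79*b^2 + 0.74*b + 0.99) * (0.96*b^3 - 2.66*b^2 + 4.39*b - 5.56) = 7.4784*b^5 - 20.011*b^4 + 33.1801*b^3 - 42.6972*b^2 + 0.2317*b - 5.5044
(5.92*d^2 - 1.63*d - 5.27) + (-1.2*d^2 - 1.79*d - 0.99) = 4.72*d^2 - 3.42*d - 6.26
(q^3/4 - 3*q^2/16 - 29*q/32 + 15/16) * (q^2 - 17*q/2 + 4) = q^5/4 - 37*q^4/16 + 27*q^3/16 + 505*q^2/64 - 371*q/32 + 15/4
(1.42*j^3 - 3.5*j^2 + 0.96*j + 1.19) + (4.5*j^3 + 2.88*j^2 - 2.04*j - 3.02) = 5.92*j^3 - 0.62*j^2 - 1.08*j - 1.83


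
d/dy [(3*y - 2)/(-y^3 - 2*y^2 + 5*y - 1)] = (6*y^3 - 8*y + 7)/(y^6 + 4*y^5 - 6*y^4 - 18*y^3 + 29*y^2 - 10*y + 1)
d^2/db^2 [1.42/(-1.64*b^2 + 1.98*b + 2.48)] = (-7.638464*b^2 + 9.222048*b + 1.42*(3.28*b - 1.98)*(6.56*b - 3.96) + 11.550848)/(-1.64*b^2 + 1.98*b + 2.48)^3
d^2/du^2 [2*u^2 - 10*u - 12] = 4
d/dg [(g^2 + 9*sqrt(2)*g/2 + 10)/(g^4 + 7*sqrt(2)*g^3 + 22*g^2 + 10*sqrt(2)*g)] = (-4*g^5 - 41*sqrt(2)*g^4 - 332*g^3 - 598*sqrt(2)*g^2 - 880*g - 200*sqrt(2))/(2*g^2*(g^6 + 14*sqrt(2)*g^5 + 142*g^4 + 328*sqrt(2)*g^3 + 764*g^2 + 440*sqrt(2)*g + 200))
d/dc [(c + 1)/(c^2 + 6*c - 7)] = (c^2 + 6*c - 2*(c + 1)*(c + 3) - 7)/(c^2 + 6*c - 7)^2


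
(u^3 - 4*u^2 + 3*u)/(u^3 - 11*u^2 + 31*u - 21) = u/(u - 7)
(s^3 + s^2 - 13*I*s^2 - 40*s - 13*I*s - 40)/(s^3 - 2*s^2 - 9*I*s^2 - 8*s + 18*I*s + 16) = (s^2 + s*(1 - 5*I) - 5*I)/(s^2 - s*(2 + I) + 2*I)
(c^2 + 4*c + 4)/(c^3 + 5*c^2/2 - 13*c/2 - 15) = 2*(c + 2)/(2*c^2 + c - 15)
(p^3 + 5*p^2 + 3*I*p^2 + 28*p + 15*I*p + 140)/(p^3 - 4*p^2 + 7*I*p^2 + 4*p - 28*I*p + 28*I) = (p^2 + p*(5 - 4*I) - 20*I)/(p^2 - 4*p + 4)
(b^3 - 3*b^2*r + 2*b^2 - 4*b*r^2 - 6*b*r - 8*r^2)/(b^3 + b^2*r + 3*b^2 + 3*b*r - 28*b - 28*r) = (b^2 - 4*b*r + 2*b - 8*r)/(b^2 + 3*b - 28)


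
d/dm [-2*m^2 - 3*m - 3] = -4*m - 3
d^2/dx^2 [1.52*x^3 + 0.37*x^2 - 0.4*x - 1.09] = 9.12*x + 0.74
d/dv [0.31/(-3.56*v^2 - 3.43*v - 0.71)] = (2.2072*v + 1.0633)/(3.56*v^2 + 3.43*v + 0.71)^2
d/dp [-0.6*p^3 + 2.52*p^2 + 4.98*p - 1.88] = -1.8*p^2 + 5.04*p + 4.98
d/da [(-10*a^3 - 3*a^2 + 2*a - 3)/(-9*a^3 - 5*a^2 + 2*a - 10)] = (23*a^4 - 4*a^3 + 223*a^2 + 30*a - 14)/(81*a^6 + 90*a^5 - 11*a^4 + 160*a^3 + 104*a^2 - 40*a + 100)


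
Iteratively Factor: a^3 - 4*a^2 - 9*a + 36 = (a - 4)*(a^2 - 9) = (a - 4)*(a - 3)*(a + 3)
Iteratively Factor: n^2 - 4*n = (n)*(n - 4)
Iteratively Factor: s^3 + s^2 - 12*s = (s - 3)*(s^2 + 4*s) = (s - 3)*(s + 4)*(s)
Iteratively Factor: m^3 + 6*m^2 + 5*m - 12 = (m + 4)*(m^2 + 2*m - 3) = (m - 1)*(m + 4)*(m + 3)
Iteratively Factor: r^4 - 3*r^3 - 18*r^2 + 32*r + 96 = (r - 4)*(r^3 + r^2 - 14*r - 24) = (r - 4)^2*(r^2 + 5*r + 6) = (r - 4)^2*(r + 3)*(r + 2)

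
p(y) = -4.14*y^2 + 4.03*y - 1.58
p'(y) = 4.03 - 8.28*y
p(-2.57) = -39.28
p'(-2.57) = 25.31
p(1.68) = -6.49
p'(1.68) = -9.88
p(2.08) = -11.11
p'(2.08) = -13.19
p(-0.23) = -2.73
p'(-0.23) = 5.93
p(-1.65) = -19.50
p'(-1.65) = 17.69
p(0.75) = -0.89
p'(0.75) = -2.18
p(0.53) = -0.61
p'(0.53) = -0.36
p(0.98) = -1.61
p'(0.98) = -4.08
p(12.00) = -549.38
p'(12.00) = -95.33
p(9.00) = -300.65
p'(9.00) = -70.49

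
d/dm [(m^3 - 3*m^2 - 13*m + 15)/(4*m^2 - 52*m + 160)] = (m^2 - 16*m - 13)/(4*(m^2 - 16*m + 64))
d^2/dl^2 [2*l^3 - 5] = 12*l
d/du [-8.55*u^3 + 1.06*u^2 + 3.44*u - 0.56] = -25.65*u^2 + 2.12*u + 3.44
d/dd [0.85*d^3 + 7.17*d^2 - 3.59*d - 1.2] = 2.55*d^2 + 14.34*d - 3.59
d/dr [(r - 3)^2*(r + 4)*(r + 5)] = 4*r^3 + 9*r^2 - 50*r - 39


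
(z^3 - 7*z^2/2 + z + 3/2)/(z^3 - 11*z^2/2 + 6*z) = (2*z^3 - 7*z^2 + 2*z + 3)/(z*(2*z^2 - 11*z + 12))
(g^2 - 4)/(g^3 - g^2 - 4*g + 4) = 1/(g - 1)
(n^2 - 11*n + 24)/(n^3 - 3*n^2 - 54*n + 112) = (n - 3)/(n^2 + 5*n - 14)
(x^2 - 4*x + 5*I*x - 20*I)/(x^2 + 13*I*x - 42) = (x^2 + x*(-4 + 5*I) - 20*I)/(x^2 + 13*I*x - 42)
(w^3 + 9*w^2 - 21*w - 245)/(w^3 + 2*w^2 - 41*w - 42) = (w^2 + 2*w - 35)/(w^2 - 5*w - 6)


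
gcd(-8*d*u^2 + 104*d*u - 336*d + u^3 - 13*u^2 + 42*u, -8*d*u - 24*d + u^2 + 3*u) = -8*d + u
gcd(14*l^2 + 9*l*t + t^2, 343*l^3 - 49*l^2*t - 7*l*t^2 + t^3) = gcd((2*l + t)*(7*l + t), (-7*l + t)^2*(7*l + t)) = 7*l + t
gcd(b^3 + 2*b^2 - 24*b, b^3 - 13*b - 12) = b - 4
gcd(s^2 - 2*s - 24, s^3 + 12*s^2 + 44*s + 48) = s + 4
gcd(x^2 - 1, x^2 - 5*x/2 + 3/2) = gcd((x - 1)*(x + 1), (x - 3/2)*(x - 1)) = x - 1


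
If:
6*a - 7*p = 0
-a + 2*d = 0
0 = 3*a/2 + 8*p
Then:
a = 0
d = 0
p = 0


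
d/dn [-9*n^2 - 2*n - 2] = -18*n - 2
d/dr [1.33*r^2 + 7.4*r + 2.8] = 2.66*r + 7.4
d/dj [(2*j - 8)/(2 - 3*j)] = -20/(3*j - 2)^2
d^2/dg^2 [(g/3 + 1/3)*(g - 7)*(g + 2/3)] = 2*g - 32/9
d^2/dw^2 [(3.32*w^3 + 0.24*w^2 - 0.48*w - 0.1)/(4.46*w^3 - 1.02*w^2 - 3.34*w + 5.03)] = (39.7546560000001*w^6 + 239.44848*w^5 - 883.08*w^4 + 23.106928*w^3 - 189.739632*w^2 + 500.634*w - 7.241)/(88.716536*w^9 - 60.868296*w^8 - 185.39328*w^7 + 390.269004*w^6 + 1.54226399999997*w^5 - 468.009852*w^4 + 404.083562*w^3 + 90.91725*w^2 - 253.515018*w + 127.263527)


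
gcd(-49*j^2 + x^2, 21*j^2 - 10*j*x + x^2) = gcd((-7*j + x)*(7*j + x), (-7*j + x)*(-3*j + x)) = -7*j + x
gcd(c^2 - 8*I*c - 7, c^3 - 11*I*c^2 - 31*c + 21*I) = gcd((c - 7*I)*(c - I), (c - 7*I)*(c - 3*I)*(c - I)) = c^2 - 8*I*c - 7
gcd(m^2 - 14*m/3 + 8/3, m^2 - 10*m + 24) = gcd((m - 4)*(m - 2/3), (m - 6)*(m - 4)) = m - 4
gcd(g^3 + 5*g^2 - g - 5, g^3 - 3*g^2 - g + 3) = g^2 - 1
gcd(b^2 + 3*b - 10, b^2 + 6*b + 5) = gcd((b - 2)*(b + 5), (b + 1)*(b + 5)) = b + 5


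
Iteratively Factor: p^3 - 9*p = (p + 3)*(p^2 - 3*p) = (p - 3)*(p + 3)*(p)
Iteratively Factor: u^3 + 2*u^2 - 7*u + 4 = (u + 4)*(u^2 - 2*u + 1) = (u - 1)*(u + 4)*(u - 1)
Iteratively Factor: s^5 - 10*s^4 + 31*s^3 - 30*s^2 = (s - 3)*(s^4 - 7*s^3 + 10*s^2) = (s - 5)*(s - 3)*(s^3 - 2*s^2) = s*(s - 5)*(s - 3)*(s^2 - 2*s) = s^2*(s - 5)*(s - 3)*(s - 2)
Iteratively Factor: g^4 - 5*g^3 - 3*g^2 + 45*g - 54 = (g - 3)*(g^3 - 2*g^2 - 9*g + 18) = (g - 3)^2*(g^2 + g - 6) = (g - 3)^2*(g + 3)*(g - 2)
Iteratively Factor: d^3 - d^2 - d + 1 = (d - 1)*(d^2 - 1) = (d - 1)^2*(d + 1)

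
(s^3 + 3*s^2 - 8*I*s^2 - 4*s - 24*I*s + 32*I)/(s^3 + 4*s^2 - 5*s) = (s^2 + 4*s*(1 - 2*I) - 32*I)/(s*(s + 5))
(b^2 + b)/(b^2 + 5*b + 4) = b/(b + 4)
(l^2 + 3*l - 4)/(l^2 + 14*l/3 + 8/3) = 3*(l - 1)/(3*l + 2)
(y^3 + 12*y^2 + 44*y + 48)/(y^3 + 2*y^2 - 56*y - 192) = (y + 2)/(y - 8)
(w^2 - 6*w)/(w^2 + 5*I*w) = (w - 6)/(w + 5*I)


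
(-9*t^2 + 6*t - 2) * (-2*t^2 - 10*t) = 18*t^4 + 78*t^3 - 56*t^2 + 20*t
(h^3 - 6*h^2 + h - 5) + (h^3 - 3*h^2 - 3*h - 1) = 2*h^3 - 9*h^2 - 2*h - 6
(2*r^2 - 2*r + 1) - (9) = 2*r^2 - 2*r - 8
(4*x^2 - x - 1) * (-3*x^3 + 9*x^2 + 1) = -12*x^5 + 39*x^4 - 6*x^3 - 5*x^2 - x - 1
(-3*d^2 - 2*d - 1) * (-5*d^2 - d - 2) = 15*d^4 + 13*d^3 + 13*d^2 + 5*d + 2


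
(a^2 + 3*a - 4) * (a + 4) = a^3 + 7*a^2 + 8*a - 16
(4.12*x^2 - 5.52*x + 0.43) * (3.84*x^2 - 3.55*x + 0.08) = 15.8208*x^4 - 35.8228*x^3 + 21.5768*x^2 - 1.9681*x + 0.0344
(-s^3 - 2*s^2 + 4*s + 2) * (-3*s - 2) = 3*s^4 + 8*s^3 - 8*s^2 - 14*s - 4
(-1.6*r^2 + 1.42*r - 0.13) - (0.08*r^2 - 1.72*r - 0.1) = -1.68*r^2 + 3.14*r - 0.03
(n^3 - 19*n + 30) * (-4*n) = -4*n^4 + 76*n^2 - 120*n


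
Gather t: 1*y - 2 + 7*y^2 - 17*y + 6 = 7*y^2 - 16*y + 4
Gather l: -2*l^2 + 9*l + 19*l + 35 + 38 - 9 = -2*l^2 + 28*l + 64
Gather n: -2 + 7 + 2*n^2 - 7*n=2*n^2 - 7*n + 5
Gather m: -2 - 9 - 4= -15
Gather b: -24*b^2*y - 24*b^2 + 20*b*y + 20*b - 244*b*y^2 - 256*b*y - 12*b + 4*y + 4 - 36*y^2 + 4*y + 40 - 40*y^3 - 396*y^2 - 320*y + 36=b^2*(-24*y - 24) + b*(-244*y^2 - 236*y + 8) - 40*y^3 - 432*y^2 - 312*y + 80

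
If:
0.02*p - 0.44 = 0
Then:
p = 22.00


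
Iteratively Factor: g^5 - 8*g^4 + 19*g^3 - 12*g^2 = (g)*(g^4 - 8*g^3 + 19*g^2 - 12*g) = g^2*(g^3 - 8*g^2 + 19*g - 12) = g^2*(g - 4)*(g^2 - 4*g + 3) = g^2*(g - 4)*(g - 1)*(g - 3)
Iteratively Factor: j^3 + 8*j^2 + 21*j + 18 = (j + 3)*(j^2 + 5*j + 6) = (j + 3)^2*(j + 2)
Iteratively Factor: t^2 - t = (t)*(t - 1)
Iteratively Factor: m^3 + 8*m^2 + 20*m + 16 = (m + 4)*(m^2 + 4*m + 4) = (m + 2)*(m + 4)*(m + 2)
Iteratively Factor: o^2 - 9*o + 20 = (o - 5)*(o - 4)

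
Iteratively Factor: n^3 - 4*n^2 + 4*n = (n - 2)*(n^2 - 2*n) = n*(n - 2)*(n - 2)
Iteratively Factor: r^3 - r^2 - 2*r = (r + 1)*(r^2 - 2*r) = (r - 2)*(r + 1)*(r)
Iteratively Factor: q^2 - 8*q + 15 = (q - 3)*(q - 5)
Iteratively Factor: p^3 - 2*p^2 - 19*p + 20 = (p - 1)*(p^2 - p - 20) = (p - 1)*(p + 4)*(p - 5)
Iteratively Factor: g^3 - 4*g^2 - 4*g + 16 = (g + 2)*(g^2 - 6*g + 8) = (g - 4)*(g + 2)*(g - 2)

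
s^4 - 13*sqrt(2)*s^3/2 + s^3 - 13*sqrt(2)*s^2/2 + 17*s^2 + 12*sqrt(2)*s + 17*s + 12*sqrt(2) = (s + 1)*(s - 4*sqrt(2))*(s - 3*sqrt(2))*(s + sqrt(2)/2)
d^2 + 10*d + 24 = (d + 4)*(d + 6)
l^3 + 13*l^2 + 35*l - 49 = (l - 1)*(l + 7)^2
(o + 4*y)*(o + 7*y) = o^2 + 11*o*y + 28*y^2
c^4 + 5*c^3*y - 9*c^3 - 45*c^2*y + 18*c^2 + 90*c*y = c*(c - 6)*(c - 3)*(c + 5*y)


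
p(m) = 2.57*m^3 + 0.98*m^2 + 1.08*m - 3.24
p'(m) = 7.71*m^2 + 1.96*m + 1.08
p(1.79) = 16.57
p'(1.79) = 29.29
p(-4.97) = -299.90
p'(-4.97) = 181.78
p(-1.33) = -8.99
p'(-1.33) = 12.11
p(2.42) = 41.54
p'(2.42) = 50.98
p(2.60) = 51.36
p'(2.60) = 58.30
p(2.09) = 26.76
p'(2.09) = 38.85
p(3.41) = 113.74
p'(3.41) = 97.42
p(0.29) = -2.78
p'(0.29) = 2.30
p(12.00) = 4591.80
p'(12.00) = 1134.84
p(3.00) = 78.21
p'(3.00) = 76.35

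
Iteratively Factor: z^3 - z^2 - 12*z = (z)*(z^2 - z - 12) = z*(z - 4)*(z + 3)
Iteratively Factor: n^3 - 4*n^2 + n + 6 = (n - 2)*(n^2 - 2*n - 3) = (n - 2)*(n + 1)*(n - 3)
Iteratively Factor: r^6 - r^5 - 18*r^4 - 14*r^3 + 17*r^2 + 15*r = (r + 3)*(r^5 - 4*r^4 - 6*r^3 + 4*r^2 + 5*r) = (r + 1)*(r + 3)*(r^4 - 5*r^3 - r^2 + 5*r) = r*(r + 1)*(r + 3)*(r^3 - 5*r^2 - r + 5) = r*(r - 5)*(r + 1)*(r + 3)*(r^2 - 1) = r*(r - 5)*(r - 1)*(r + 1)*(r + 3)*(r + 1)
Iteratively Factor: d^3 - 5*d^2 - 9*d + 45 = (d - 5)*(d^2 - 9) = (d - 5)*(d + 3)*(d - 3)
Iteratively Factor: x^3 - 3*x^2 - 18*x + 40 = (x - 2)*(x^2 - x - 20) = (x - 2)*(x + 4)*(x - 5)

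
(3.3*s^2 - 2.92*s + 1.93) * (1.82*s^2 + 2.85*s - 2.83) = 6.006*s^4 + 4.0906*s^3 - 14.1484*s^2 + 13.7641*s - 5.4619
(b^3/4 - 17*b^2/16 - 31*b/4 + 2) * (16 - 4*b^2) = -b^5 + 17*b^4/4 + 35*b^3 - 25*b^2 - 124*b + 32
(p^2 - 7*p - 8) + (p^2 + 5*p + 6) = 2*p^2 - 2*p - 2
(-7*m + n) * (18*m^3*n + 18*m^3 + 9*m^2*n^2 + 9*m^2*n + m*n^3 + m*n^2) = -126*m^4*n - 126*m^4 - 45*m^3*n^2 - 45*m^3*n + 2*m^2*n^3 + 2*m^2*n^2 + m*n^4 + m*n^3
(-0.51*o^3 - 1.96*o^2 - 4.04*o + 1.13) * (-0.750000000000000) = 0.3825*o^3 + 1.47*o^2 + 3.03*o - 0.8475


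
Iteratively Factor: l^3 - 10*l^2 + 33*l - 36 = (l - 4)*(l^2 - 6*l + 9) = (l - 4)*(l - 3)*(l - 3)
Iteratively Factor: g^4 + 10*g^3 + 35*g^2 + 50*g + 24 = (g + 2)*(g^3 + 8*g^2 + 19*g + 12) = (g + 2)*(g + 4)*(g^2 + 4*g + 3) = (g + 1)*(g + 2)*(g + 4)*(g + 3)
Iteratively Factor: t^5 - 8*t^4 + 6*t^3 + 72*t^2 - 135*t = (t)*(t^4 - 8*t^3 + 6*t^2 + 72*t - 135) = t*(t + 3)*(t^3 - 11*t^2 + 39*t - 45) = t*(t - 3)*(t + 3)*(t^2 - 8*t + 15) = t*(t - 3)^2*(t + 3)*(t - 5)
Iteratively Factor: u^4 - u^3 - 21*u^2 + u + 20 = (u + 1)*(u^3 - 2*u^2 - 19*u + 20) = (u - 5)*(u + 1)*(u^2 + 3*u - 4) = (u - 5)*(u + 1)*(u + 4)*(u - 1)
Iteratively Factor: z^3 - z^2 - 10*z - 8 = (z - 4)*(z^2 + 3*z + 2) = (z - 4)*(z + 1)*(z + 2)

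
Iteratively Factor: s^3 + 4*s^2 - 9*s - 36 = (s + 4)*(s^2 - 9) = (s + 3)*(s + 4)*(s - 3)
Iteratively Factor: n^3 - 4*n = (n - 2)*(n^2 + 2*n) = (n - 2)*(n + 2)*(n)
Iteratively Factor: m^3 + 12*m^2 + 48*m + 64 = (m + 4)*(m^2 + 8*m + 16) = (m + 4)^2*(m + 4)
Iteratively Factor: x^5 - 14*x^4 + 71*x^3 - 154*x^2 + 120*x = (x)*(x^4 - 14*x^3 + 71*x^2 - 154*x + 120) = x*(x - 5)*(x^3 - 9*x^2 + 26*x - 24) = x*(x - 5)*(x - 3)*(x^2 - 6*x + 8) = x*(x - 5)*(x - 4)*(x - 3)*(x - 2)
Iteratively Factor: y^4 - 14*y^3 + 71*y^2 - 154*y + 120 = (y - 5)*(y^3 - 9*y^2 + 26*y - 24) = (y - 5)*(y - 3)*(y^2 - 6*y + 8) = (y - 5)*(y - 3)*(y - 2)*(y - 4)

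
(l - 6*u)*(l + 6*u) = l^2 - 36*u^2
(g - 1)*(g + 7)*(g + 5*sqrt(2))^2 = g^4 + 6*g^3 + 10*sqrt(2)*g^3 + 43*g^2 + 60*sqrt(2)*g^2 - 70*sqrt(2)*g + 300*g - 350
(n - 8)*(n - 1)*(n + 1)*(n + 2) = n^4 - 6*n^3 - 17*n^2 + 6*n + 16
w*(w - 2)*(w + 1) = w^3 - w^2 - 2*w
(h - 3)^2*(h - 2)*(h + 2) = h^4 - 6*h^3 + 5*h^2 + 24*h - 36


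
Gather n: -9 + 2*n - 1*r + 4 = 2*n - r - 5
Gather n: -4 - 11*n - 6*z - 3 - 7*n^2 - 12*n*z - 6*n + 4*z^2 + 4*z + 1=-7*n^2 + n*(-12*z - 17) + 4*z^2 - 2*z - 6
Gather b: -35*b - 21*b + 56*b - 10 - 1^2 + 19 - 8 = 0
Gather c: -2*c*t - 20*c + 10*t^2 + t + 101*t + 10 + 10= c*(-2*t - 20) + 10*t^2 + 102*t + 20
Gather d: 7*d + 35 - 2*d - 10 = 5*d + 25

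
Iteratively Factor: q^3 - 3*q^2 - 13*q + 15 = (q - 1)*(q^2 - 2*q - 15) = (q - 1)*(q + 3)*(q - 5)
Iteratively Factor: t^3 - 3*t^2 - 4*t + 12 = (t - 2)*(t^2 - t - 6) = (t - 2)*(t + 2)*(t - 3)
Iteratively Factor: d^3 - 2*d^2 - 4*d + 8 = (d + 2)*(d^2 - 4*d + 4) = (d - 2)*(d + 2)*(d - 2)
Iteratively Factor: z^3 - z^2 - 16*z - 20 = (z + 2)*(z^2 - 3*z - 10) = (z - 5)*(z + 2)*(z + 2)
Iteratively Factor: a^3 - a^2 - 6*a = (a)*(a^2 - a - 6) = a*(a - 3)*(a + 2)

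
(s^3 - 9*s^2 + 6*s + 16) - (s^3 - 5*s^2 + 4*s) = -4*s^2 + 2*s + 16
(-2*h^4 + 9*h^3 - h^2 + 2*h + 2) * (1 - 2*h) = 4*h^5 - 20*h^4 + 11*h^3 - 5*h^2 - 2*h + 2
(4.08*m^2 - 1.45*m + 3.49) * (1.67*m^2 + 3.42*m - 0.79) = 6.8136*m^4 + 11.5321*m^3 - 2.3539*m^2 + 13.0813*m - 2.7571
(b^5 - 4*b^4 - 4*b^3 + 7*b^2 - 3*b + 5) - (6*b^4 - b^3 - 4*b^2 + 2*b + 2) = b^5 - 10*b^4 - 3*b^3 + 11*b^2 - 5*b + 3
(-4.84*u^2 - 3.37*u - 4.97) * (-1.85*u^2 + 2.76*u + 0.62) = 8.954*u^4 - 7.1239*u^3 - 3.1075*u^2 - 15.8066*u - 3.0814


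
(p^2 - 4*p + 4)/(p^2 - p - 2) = (p - 2)/(p + 1)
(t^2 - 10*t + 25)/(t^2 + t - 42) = (t^2 - 10*t + 25)/(t^2 + t - 42)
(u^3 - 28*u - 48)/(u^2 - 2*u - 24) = u + 2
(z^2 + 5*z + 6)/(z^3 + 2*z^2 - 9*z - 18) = 1/(z - 3)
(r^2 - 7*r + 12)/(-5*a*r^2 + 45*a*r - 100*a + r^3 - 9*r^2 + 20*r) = (r - 3)/(-5*a*r + 25*a + r^2 - 5*r)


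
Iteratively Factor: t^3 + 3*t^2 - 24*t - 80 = (t + 4)*(t^2 - t - 20) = (t - 5)*(t + 4)*(t + 4)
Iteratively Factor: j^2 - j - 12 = (j - 4)*(j + 3)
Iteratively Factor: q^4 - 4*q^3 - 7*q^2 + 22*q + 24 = (q + 2)*(q^3 - 6*q^2 + 5*q + 12) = (q - 3)*(q + 2)*(q^2 - 3*q - 4) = (q - 4)*(q - 3)*(q + 2)*(q + 1)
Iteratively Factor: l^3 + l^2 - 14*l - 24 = (l + 2)*(l^2 - l - 12) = (l - 4)*(l + 2)*(l + 3)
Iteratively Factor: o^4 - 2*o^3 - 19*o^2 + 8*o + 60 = (o - 2)*(o^3 - 19*o - 30) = (o - 5)*(o - 2)*(o^2 + 5*o + 6) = (o - 5)*(o - 2)*(o + 3)*(o + 2)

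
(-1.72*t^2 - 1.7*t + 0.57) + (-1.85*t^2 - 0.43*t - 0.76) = -3.57*t^2 - 2.13*t - 0.19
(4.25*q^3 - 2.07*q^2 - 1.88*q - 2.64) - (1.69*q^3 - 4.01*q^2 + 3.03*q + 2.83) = 2.56*q^3 + 1.94*q^2 - 4.91*q - 5.47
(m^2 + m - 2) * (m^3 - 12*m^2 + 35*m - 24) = m^5 - 11*m^4 + 21*m^3 + 35*m^2 - 94*m + 48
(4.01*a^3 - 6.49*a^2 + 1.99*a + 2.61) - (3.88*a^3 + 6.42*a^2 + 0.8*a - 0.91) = 0.13*a^3 - 12.91*a^2 + 1.19*a + 3.52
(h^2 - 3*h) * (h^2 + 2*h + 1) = h^4 - h^3 - 5*h^2 - 3*h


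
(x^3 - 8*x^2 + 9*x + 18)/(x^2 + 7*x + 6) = (x^2 - 9*x + 18)/(x + 6)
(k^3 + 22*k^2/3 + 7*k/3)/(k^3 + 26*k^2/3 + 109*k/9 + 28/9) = 3*k/(3*k + 4)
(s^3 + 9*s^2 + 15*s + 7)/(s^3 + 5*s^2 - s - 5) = (s^2 + 8*s + 7)/(s^2 + 4*s - 5)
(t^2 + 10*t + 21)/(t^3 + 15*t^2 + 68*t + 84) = (t + 3)/(t^2 + 8*t + 12)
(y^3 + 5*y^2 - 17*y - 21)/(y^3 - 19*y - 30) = (-y^3 - 5*y^2 + 17*y + 21)/(-y^3 + 19*y + 30)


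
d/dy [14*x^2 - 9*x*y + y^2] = -9*x + 2*y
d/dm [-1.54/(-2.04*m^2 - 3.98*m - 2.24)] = (-6.2832*m - 6.1292)/(2.04*m^2 + 3.98*m + 2.24)^2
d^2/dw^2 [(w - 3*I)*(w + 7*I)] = 2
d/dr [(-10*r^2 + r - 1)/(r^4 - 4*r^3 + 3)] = (4*r^2*(r - 3)*(10*r^2 - r + 1) + (1 - 20*r)*(r^4 - 4*r^3 + 3))/(r^4 - 4*r^3 + 3)^2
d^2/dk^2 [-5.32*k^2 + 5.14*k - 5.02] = -10.6400000000000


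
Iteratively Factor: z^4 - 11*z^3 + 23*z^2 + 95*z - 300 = (z - 5)*(z^3 - 6*z^2 - 7*z + 60) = (z - 5)^2*(z^2 - z - 12) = (z - 5)^2*(z - 4)*(z + 3)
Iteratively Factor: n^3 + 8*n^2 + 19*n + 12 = (n + 4)*(n^2 + 4*n + 3) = (n + 3)*(n + 4)*(n + 1)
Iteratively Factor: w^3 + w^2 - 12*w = (w + 4)*(w^2 - 3*w) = w*(w + 4)*(w - 3)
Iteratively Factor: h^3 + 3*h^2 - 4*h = (h - 1)*(h^2 + 4*h) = h*(h - 1)*(h + 4)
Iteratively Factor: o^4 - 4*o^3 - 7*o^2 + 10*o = (o - 5)*(o^3 + o^2 - 2*o) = o*(o - 5)*(o^2 + o - 2) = o*(o - 5)*(o + 2)*(o - 1)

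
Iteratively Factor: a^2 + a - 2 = (a - 1)*(a + 2)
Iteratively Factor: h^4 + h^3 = (h)*(h^3 + h^2) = h*(h + 1)*(h^2) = h^2*(h + 1)*(h)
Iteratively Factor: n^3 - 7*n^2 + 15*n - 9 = (n - 1)*(n^2 - 6*n + 9) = (n - 3)*(n - 1)*(n - 3)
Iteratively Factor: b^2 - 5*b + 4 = (b - 1)*(b - 4)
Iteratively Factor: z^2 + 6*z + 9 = (z + 3)*(z + 3)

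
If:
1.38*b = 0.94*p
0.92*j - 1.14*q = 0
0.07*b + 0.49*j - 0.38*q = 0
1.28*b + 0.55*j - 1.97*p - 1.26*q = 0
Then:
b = 0.00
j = 0.00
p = 0.00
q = 0.00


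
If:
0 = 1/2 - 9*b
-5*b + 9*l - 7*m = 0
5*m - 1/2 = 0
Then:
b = 1/18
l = 44/405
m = 1/10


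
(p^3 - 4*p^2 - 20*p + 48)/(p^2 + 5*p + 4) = (p^2 - 8*p + 12)/(p + 1)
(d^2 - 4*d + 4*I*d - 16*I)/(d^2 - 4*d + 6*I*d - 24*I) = (d + 4*I)/(d + 6*I)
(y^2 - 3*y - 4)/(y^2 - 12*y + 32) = (y + 1)/(y - 8)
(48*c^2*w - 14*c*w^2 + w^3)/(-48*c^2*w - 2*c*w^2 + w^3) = (-6*c + w)/(6*c + w)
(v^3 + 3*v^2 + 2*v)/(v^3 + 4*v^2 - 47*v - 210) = v*(v^2 + 3*v + 2)/(v^3 + 4*v^2 - 47*v - 210)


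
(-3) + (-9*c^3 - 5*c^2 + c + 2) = -9*c^3 - 5*c^2 + c - 1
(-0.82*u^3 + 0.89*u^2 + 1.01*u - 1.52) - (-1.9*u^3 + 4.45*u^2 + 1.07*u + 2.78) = 1.08*u^3 - 3.56*u^2 - 0.0600000000000001*u - 4.3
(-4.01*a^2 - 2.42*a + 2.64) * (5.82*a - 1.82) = -23.3382*a^3 - 6.7862*a^2 + 19.7692*a - 4.8048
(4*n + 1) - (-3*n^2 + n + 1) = 3*n^2 + 3*n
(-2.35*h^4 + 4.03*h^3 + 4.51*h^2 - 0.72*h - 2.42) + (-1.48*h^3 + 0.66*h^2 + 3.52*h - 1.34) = -2.35*h^4 + 2.55*h^3 + 5.17*h^2 + 2.8*h - 3.76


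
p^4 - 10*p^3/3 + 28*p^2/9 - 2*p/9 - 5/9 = (p - 5/3)*(p - 1)^2*(p + 1/3)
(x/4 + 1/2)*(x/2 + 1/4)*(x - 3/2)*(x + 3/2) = x^4/8 + 5*x^3/16 - 5*x^2/32 - 45*x/64 - 9/32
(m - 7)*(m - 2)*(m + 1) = m^3 - 8*m^2 + 5*m + 14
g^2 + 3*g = g*(g + 3)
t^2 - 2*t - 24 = (t - 6)*(t + 4)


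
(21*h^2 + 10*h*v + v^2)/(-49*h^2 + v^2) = (3*h + v)/(-7*h + v)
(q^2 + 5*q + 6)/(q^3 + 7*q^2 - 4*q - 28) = (q + 3)/(q^2 + 5*q - 14)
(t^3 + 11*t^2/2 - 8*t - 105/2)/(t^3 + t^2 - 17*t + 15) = (t + 7/2)/(t - 1)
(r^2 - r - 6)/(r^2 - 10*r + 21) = (r + 2)/(r - 7)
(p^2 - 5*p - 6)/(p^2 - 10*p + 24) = (p + 1)/(p - 4)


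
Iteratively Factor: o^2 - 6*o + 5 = (o - 5)*(o - 1)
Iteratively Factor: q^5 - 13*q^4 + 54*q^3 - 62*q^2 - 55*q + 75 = (q - 5)*(q^4 - 8*q^3 + 14*q^2 + 8*q - 15) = (q - 5)*(q - 1)*(q^3 - 7*q^2 + 7*q + 15) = (q - 5)^2*(q - 1)*(q^2 - 2*q - 3) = (q - 5)^2*(q - 1)*(q + 1)*(q - 3)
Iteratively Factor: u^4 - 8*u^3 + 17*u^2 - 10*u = (u)*(u^3 - 8*u^2 + 17*u - 10) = u*(u - 2)*(u^2 - 6*u + 5) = u*(u - 5)*(u - 2)*(u - 1)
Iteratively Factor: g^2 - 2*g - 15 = (g + 3)*(g - 5)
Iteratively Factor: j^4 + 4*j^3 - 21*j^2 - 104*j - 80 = (j + 4)*(j^3 - 21*j - 20) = (j - 5)*(j + 4)*(j^2 + 5*j + 4) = (j - 5)*(j + 1)*(j + 4)*(j + 4)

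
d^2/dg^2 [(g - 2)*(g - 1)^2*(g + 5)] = 12*g^2 + 6*g - 30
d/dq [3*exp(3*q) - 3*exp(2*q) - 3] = (9*exp(q) - 6)*exp(2*q)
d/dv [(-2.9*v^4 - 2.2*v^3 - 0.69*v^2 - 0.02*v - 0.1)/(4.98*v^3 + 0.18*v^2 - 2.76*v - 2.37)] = (-14.442*v^6 - 1.044*v^5 + 27.0522*v^4 + 39.8352*v^3 + 19.044*v^2 + 3.3066*v - 0.2286)/(24.8004*v^6 + 1.7928*v^5 - 27.4572*v^4 - 24.5988*v^3 + 6.7644*v^2 + 13.0824*v + 5.6169)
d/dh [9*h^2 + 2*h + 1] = 18*h + 2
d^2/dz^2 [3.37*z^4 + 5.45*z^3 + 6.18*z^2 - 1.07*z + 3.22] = 40.44*z^2 + 32.7*z + 12.36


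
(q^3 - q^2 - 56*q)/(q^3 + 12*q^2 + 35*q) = (q - 8)/(q + 5)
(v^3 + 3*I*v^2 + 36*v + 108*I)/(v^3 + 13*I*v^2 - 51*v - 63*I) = (v^2 + 36)/(v^2 + 10*I*v - 21)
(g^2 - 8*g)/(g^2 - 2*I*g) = (g - 8)/(g - 2*I)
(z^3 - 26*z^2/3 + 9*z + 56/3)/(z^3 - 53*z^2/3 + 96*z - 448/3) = (z + 1)/(z - 8)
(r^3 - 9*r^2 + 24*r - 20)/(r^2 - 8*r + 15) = (r^2 - 4*r + 4)/(r - 3)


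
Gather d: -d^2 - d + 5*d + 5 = -d^2 + 4*d + 5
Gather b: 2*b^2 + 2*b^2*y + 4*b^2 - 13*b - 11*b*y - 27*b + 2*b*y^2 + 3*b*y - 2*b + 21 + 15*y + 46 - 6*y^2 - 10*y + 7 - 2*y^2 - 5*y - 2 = b^2*(2*y + 6) + b*(2*y^2 - 8*y - 42) - 8*y^2 + 72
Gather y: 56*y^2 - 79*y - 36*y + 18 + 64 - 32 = 56*y^2 - 115*y + 50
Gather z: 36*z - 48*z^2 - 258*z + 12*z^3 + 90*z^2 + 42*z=12*z^3 + 42*z^2 - 180*z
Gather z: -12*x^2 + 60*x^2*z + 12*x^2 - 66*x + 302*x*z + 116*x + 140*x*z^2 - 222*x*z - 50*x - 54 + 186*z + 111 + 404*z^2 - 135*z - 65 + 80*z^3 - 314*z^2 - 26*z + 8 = 80*z^3 + z^2*(140*x + 90) + z*(60*x^2 + 80*x + 25)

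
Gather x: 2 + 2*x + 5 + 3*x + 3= 5*x + 10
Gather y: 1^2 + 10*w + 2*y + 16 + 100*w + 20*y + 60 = 110*w + 22*y + 77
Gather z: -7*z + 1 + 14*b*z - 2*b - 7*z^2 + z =-2*b - 7*z^2 + z*(14*b - 6) + 1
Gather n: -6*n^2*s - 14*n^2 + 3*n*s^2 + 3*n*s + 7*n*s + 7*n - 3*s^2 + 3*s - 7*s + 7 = n^2*(-6*s - 14) + n*(3*s^2 + 10*s + 7) - 3*s^2 - 4*s + 7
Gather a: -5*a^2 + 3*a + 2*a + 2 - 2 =-5*a^2 + 5*a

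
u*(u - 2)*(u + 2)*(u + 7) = u^4 + 7*u^3 - 4*u^2 - 28*u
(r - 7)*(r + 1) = r^2 - 6*r - 7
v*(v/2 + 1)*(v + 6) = v^3/2 + 4*v^2 + 6*v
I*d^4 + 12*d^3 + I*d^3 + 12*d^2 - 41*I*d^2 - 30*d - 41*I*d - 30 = (d - 6*I)*(d - 5*I)*(d - I)*(I*d + I)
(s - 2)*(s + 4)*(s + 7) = s^3 + 9*s^2 + 6*s - 56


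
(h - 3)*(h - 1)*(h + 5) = h^3 + h^2 - 17*h + 15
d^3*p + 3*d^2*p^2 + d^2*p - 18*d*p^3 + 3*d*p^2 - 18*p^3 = (d - 3*p)*(d + 6*p)*(d*p + p)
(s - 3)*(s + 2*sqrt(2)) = s^2 - 3*s + 2*sqrt(2)*s - 6*sqrt(2)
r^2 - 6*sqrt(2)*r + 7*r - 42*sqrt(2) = (r + 7)*(r - 6*sqrt(2))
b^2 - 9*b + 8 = (b - 8)*(b - 1)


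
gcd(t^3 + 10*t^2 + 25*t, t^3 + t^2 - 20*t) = t^2 + 5*t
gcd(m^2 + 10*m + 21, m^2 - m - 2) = 1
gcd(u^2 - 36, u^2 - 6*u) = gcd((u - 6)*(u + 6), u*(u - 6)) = u - 6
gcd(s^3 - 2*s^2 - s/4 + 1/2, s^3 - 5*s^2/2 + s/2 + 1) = s^2 - 3*s/2 - 1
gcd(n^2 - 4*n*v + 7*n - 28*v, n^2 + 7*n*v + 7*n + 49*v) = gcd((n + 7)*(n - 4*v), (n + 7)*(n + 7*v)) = n + 7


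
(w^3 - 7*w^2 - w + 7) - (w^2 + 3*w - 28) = w^3 - 8*w^2 - 4*w + 35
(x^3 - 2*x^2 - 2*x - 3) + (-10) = x^3 - 2*x^2 - 2*x - 13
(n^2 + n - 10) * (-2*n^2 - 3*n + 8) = -2*n^4 - 5*n^3 + 25*n^2 + 38*n - 80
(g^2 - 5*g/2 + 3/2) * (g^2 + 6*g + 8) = g^4 + 7*g^3/2 - 11*g^2/2 - 11*g + 12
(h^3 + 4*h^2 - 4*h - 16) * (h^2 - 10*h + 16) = h^5 - 6*h^4 - 28*h^3 + 88*h^2 + 96*h - 256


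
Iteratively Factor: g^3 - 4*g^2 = (g - 4)*(g^2) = g*(g - 4)*(g)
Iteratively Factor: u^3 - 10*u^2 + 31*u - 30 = (u - 5)*(u^2 - 5*u + 6) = (u - 5)*(u - 3)*(u - 2)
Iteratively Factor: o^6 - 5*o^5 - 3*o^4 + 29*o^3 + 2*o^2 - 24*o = (o + 1)*(o^5 - 6*o^4 + 3*o^3 + 26*o^2 - 24*o) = o*(o + 1)*(o^4 - 6*o^3 + 3*o^2 + 26*o - 24) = o*(o - 4)*(o + 1)*(o^3 - 2*o^2 - 5*o + 6) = o*(o - 4)*(o - 3)*(o + 1)*(o^2 + o - 2) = o*(o - 4)*(o - 3)*(o + 1)*(o + 2)*(o - 1)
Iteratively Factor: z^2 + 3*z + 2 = (z + 2)*(z + 1)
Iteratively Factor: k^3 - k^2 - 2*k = (k - 2)*(k^2 + k) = k*(k - 2)*(k + 1)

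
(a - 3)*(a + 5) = a^2 + 2*a - 15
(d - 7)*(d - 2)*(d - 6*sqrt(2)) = d^3 - 9*d^2 - 6*sqrt(2)*d^2 + 14*d + 54*sqrt(2)*d - 84*sqrt(2)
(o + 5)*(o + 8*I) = o^2 + 5*o + 8*I*o + 40*I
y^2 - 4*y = y*(y - 4)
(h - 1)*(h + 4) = h^2 + 3*h - 4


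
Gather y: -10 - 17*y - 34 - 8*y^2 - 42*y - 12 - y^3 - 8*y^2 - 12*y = -y^3 - 16*y^2 - 71*y - 56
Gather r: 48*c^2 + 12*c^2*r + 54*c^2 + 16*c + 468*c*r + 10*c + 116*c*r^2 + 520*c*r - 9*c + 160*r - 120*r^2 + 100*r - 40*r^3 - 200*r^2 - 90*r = 102*c^2 + 17*c - 40*r^3 + r^2*(116*c - 320) + r*(12*c^2 + 988*c + 170)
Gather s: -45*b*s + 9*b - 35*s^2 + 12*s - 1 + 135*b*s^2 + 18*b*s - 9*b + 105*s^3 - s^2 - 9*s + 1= 105*s^3 + s^2*(135*b - 36) + s*(3 - 27*b)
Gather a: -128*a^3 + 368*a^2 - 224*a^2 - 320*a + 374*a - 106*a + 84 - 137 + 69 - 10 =-128*a^3 + 144*a^2 - 52*a + 6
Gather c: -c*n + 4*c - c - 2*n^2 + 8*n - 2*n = c*(3 - n) - 2*n^2 + 6*n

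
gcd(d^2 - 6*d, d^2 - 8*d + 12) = d - 6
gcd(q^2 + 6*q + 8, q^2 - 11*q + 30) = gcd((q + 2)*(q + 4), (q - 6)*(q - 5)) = 1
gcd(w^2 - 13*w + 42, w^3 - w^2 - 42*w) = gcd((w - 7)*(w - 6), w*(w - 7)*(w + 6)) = w - 7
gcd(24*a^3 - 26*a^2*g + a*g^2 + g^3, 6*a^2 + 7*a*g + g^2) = 6*a + g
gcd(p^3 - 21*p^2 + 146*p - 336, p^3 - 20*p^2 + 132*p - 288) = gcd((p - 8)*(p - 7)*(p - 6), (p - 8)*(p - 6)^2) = p^2 - 14*p + 48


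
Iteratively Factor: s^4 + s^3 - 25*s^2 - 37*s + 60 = (s - 1)*(s^3 + 2*s^2 - 23*s - 60) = (s - 5)*(s - 1)*(s^2 + 7*s + 12) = (s - 5)*(s - 1)*(s + 3)*(s + 4)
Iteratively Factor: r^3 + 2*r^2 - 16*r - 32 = (r - 4)*(r^2 + 6*r + 8) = (r - 4)*(r + 4)*(r + 2)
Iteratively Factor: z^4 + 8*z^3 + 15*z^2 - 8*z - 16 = (z + 1)*(z^3 + 7*z^2 + 8*z - 16) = (z + 1)*(z + 4)*(z^2 + 3*z - 4) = (z - 1)*(z + 1)*(z + 4)*(z + 4)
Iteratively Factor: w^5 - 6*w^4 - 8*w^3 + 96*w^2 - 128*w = (w - 4)*(w^4 - 2*w^3 - 16*w^2 + 32*w) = (w - 4)^2*(w^3 + 2*w^2 - 8*w) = (w - 4)^2*(w + 4)*(w^2 - 2*w) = w*(w - 4)^2*(w + 4)*(w - 2)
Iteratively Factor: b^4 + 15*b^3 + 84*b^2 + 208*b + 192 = (b + 4)*(b^3 + 11*b^2 + 40*b + 48) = (b + 4)^2*(b^2 + 7*b + 12) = (b + 3)*(b + 4)^2*(b + 4)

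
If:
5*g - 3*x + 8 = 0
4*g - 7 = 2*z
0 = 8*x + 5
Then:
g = -79/40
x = -5/8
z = -149/20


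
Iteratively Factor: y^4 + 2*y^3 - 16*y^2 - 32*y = (y)*(y^3 + 2*y^2 - 16*y - 32) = y*(y - 4)*(y^2 + 6*y + 8) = y*(y - 4)*(y + 2)*(y + 4)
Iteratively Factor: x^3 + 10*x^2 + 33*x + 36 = (x + 4)*(x^2 + 6*x + 9) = (x + 3)*(x + 4)*(x + 3)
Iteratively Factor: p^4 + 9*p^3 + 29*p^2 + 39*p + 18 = (p + 2)*(p^3 + 7*p^2 + 15*p + 9) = (p + 2)*(p + 3)*(p^2 + 4*p + 3) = (p + 2)*(p + 3)^2*(p + 1)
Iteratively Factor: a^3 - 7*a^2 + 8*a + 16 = (a - 4)*(a^2 - 3*a - 4) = (a - 4)^2*(a + 1)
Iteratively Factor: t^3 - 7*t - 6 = (t + 2)*(t^2 - 2*t - 3) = (t - 3)*(t + 2)*(t + 1)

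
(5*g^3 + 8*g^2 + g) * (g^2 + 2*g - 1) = 5*g^5 + 18*g^4 + 12*g^3 - 6*g^2 - g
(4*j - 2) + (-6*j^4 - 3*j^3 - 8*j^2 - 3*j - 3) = -6*j^4 - 3*j^3 - 8*j^2 + j - 5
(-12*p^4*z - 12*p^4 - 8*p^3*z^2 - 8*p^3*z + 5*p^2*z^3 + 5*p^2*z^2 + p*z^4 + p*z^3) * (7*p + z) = -84*p^5*z - 84*p^5 - 68*p^4*z^2 - 68*p^4*z + 27*p^3*z^3 + 27*p^3*z^2 + 12*p^2*z^4 + 12*p^2*z^3 + p*z^5 + p*z^4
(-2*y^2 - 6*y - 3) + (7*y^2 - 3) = 5*y^2 - 6*y - 6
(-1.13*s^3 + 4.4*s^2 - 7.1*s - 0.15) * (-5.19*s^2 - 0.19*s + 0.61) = 5.8647*s^5 - 22.6213*s^4 + 35.3237*s^3 + 4.8115*s^2 - 4.3025*s - 0.0915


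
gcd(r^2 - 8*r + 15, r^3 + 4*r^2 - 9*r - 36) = r - 3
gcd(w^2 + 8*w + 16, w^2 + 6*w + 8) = w + 4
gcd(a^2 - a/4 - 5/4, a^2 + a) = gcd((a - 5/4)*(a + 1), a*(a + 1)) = a + 1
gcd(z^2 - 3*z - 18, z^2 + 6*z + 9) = z + 3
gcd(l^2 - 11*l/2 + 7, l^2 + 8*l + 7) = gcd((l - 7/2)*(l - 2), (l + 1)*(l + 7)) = 1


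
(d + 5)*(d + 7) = d^2 + 12*d + 35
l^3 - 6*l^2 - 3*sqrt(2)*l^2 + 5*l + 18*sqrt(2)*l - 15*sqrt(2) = (l - 5)*(l - 1)*(l - 3*sqrt(2))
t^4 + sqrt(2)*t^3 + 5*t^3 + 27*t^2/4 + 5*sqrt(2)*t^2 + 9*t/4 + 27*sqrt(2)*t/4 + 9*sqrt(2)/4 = (t + 1/2)*(t + 3/2)*(t + 3)*(t + sqrt(2))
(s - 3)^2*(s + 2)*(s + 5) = s^4 + s^3 - 23*s^2 + 3*s + 90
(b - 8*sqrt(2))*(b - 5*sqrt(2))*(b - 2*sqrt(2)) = b^3 - 15*sqrt(2)*b^2 + 132*b - 160*sqrt(2)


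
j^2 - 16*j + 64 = (j - 8)^2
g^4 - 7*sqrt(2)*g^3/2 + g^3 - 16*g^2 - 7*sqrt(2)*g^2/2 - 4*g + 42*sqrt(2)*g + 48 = (g - 3)*(g + 4)*(g - 4*sqrt(2))*(g + sqrt(2)/2)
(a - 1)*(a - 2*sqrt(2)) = a^2 - 2*sqrt(2)*a - a + 2*sqrt(2)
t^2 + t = t*(t + 1)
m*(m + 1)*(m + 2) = m^3 + 3*m^2 + 2*m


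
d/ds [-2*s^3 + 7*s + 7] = 7 - 6*s^2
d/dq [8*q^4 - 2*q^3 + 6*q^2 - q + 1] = 32*q^3 - 6*q^2 + 12*q - 1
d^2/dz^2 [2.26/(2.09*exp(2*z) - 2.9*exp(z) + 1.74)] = ((6.554 - 18.8936*exp(z))*(2.09*exp(2*z) - 2.9*exp(z) + 1.74) + 2.26*(4.18*exp(z) - 2.9)*(8.36*exp(z) - 5.8)*exp(z))*exp(z)/(2.09*exp(2*z) - 2.9*exp(z) + 1.74)^3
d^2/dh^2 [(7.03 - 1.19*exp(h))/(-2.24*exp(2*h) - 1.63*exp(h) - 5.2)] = (5.970944*exp(4*h) - 145.43984*exp(3*h) - 160.170528*exp(2*h) + 298.777313*exp(h) + 91.76388)*exp(h)/(11.239424*exp(6*h) + 24.536064*exp(5*h) + 96.128928*exp(4*h) + 118.248187*exp(3*h) + 223.15644*exp(2*h) + 132.2256*exp(h) + 140.608)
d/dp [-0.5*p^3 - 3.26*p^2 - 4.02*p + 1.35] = -1.5*p^2 - 6.52*p - 4.02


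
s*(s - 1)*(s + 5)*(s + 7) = s^4 + 11*s^3 + 23*s^2 - 35*s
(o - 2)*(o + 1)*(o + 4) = o^3 + 3*o^2 - 6*o - 8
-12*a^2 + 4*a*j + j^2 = (-2*a + j)*(6*a + j)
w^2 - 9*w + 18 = (w - 6)*(w - 3)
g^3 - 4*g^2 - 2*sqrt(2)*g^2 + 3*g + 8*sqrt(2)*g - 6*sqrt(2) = (g - 3)*(g - 1)*(g - 2*sqrt(2))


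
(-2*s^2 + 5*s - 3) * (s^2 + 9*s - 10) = -2*s^4 - 13*s^3 + 62*s^2 - 77*s + 30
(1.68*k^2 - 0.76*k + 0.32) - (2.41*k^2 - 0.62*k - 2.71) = -0.73*k^2 - 0.14*k + 3.03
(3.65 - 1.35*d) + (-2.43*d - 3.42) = 0.23 - 3.78*d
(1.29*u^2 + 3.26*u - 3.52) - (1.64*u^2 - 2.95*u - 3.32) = -0.35*u^2 + 6.21*u - 0.2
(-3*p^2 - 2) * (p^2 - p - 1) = -3*p^4 + 3*p^3 + p^2 + 2*p + 2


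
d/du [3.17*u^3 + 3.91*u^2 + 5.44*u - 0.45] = 9.51*u^2 + 7.82*u + 5.44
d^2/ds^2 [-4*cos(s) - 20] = 4*cos(s)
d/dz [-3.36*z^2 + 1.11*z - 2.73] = 1.11 - 6.72*z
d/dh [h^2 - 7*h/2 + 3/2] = 2*h - 7/2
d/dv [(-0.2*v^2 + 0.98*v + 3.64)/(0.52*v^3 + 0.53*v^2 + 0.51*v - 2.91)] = (0.104*v^4 - 1.0192*v^3 - 6.2998*v^2 - 2.6944*v - 4.7082)/(0.2704*v^6 + 0.5512*v^5 + 0.8113*v^4 - 2.4858*v^3 - 2.8245*v^2 - 2.9682*v + 8.4681)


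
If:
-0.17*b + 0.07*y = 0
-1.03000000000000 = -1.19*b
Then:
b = 0.87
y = 2.10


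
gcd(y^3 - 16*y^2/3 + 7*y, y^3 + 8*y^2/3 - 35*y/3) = y^2 - 7*y/3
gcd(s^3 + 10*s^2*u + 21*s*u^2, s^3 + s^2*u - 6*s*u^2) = s^2 + 3*s*u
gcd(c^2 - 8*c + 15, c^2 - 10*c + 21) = c - 3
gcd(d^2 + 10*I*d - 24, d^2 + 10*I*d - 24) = d^2 + 10*I*d - 24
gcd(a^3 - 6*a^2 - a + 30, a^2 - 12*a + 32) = 1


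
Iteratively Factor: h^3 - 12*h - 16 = (h - 4)*(h^2 + 4*h + 4) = (h - 4)*(h + 2)*(h + 2)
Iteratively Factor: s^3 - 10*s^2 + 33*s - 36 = (s - 3)*(s^2 - 7*s + 12) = (s - 4)*(s - 3)*(s - 3)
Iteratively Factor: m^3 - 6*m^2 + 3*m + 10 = (m + 1)*(m^2 - 7*m + 10) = (m - 2)*(m + 1)*(m - 5)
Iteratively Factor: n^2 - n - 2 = (n - 2)*(n + 1)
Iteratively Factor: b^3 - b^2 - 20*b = (b + 4)*(b^2 - 5*b) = (b - 5)*(b + 4)*(b)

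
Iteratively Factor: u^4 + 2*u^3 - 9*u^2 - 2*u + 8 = (u + 4)*(u^3 - 2*u^2 - u + 2) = (u - 2)*(u + 4)*(u^2 - 1) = (u - 2)*(u - 1)*(u + 4)*(u + 1)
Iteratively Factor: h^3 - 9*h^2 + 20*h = (h - 4)*(h^2 - 5*h) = h*(h - 4)*(h - 5)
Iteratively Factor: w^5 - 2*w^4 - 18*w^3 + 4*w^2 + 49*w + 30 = (w - 5)*(w^4 + 3*w^3 - 3*w^2 - 11*w - 6) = (w - 5)*(w + 1)*(w^3 + 2*w^2 - 5*w - 6) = (w - 5)*(w - 2)*(w + 1)*(w^2 + 4*w + 3) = (w - 5)*(w - 2)*(w + 1)*(w + 3)*(w + 1)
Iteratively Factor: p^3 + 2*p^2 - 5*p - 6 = (p - 2)*(p^2 + 4*p + 3) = (p - 2)*(p + 3)*(p + 1)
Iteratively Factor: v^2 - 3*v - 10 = (v - 5)*(v + 2)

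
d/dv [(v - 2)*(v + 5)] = 2*v + 3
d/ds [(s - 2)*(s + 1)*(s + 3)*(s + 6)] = 4*s^3 + 24*s^2 + 14*s - 36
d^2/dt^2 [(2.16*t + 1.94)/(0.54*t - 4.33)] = 11.232432/(0.54*t - 4.33)^3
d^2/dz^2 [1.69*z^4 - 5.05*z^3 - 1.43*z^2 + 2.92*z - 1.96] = 20.28*z^2 - 30.3*z - 2.86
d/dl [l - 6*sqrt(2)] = 1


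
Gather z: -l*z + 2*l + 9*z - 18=2*l + z*(9 - l) - 18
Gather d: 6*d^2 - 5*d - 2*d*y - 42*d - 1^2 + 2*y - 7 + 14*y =6*d^2 + d*(-2*y - 47) + 16*y - 8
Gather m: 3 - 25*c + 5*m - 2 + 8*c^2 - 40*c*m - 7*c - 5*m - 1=8*c^2 - 40*c*m - 32*c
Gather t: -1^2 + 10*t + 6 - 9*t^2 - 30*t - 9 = -9*t^2 - 20*t - 4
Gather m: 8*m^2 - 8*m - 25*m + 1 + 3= 8*m^2 - 33*m + 4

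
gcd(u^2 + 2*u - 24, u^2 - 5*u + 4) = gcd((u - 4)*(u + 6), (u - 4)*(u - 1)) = u - 4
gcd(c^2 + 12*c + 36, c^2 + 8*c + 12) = c + 6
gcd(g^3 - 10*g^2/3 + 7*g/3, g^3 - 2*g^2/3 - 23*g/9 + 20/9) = g - 1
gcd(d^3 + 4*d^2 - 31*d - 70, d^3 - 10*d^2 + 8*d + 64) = d + 2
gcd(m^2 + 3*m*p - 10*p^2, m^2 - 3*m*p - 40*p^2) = m + 5*p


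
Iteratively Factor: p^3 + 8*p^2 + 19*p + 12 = (p + 3)*(p^2 + 5*p + 4) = (p + 1)*(p + 3)*(p + 4)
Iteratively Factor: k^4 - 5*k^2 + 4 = (k + 2)*(k^3 - 2*k^2 - k + 2) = (k - 1)*(k + 2)*(k^2 - k - 2) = (k - 1)*(k + 1)*(k + 2)*(k - 2)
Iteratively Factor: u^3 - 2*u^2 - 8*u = (u + 2)*(u^2 - 4*u) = (u - 4)*(u + 2)*(u)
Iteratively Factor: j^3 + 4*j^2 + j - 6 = (j + 3)*(j^2 + j - 2) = (j + 2)*(j + 3)*(j - 1)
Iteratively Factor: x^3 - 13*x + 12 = (x - 3)*(x^2 + 3*x - 4) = (x - 3)*(x - 1)*(x + 4)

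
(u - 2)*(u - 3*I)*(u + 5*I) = u^3 - 2*u^2 + 2*I*u^2 + 15*u - 4*I*u - 30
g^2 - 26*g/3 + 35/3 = (g - 7)*(g - 5/3)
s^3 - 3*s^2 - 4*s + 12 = (s - 3)*(s - 2)*(s + 2)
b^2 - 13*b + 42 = (b - 7)*(b - 6)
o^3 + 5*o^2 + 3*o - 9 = (o - 1)*(o + 3)^2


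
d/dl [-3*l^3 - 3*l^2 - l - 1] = -9*l^2 - 6*l - 1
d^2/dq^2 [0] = 0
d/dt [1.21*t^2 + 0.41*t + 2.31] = 2.42*t + 0.41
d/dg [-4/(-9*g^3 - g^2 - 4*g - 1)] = 4*(-27*g^2 - 2*g - 4)/(9*g^3 + g^2 + 4*g + 1)^2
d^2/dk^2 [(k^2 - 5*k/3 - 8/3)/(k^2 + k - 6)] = 4*(-4*k^3 + 15*k^2 - 57*k + 11)/(3*(k^6 + 3*k^5 - 15*k^4 - 35*k^3 + 90*k^2 + 108*k - 216))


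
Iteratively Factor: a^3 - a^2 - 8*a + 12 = (a - 2)*(a^2 + a - 6) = (a - 2)*(a + 3)*(a - 2)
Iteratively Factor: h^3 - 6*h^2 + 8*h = (h - 4)*(h^2 - 2*h) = h*(h - 4)*(h - 2)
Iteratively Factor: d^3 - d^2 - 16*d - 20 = (d + 2)*(d^2 - 3*d - 10) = (d - 5)*(d + 2)*(d + 2)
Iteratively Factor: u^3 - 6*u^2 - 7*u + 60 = (u - 5)*(u^2 - u - 12) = (u - 5)*(u - 4)*(u + 3)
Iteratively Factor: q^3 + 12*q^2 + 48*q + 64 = (q + 4)*(q^2 + 8*q + 16) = (q + 4)^2*(q + 4)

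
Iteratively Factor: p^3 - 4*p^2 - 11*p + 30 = (p + 3)*(p^2 - 7*p + 10) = (p - 2)*(p + 3)*(p - 5)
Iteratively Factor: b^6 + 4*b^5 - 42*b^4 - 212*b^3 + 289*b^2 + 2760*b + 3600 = (b - 5)*(b^5 + 9*b^4 + 3*b^3 - 197*b^2 - 696*b - 720) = (b - 5)^2*(b^4 + 14*b^3 + 73*b^2 + 168*b + 144) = (b - 5)^2*(b + 3)*(b^3 + 11*b^2 + 40*b + 48) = (b - 5)^2*(b + 3)*(b + 4)*(b^2 + 7*b + 12) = (b - 5)^2*(b + 3)*(b + 4)^2*(b + 3)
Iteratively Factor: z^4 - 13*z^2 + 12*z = (z - 1)*(z^3 + z^2 - 12*z) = z*(z - 1)*(z^2 + z - 12) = z*(z - 1)*(z + 4)*(z - 3)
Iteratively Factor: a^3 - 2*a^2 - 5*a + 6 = (a + 2)*(a^2 - 4*a + 3) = (a - 1)*(a + 2)*(a - 3)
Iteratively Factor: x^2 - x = (x)*(x - 1)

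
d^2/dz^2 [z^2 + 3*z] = 2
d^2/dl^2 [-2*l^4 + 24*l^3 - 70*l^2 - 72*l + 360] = -24*l^2 + 144*l - 140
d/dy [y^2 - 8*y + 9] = 2*y - 8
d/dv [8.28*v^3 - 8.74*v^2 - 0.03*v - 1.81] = 24.84*v^2 - 17.48*v - 0.03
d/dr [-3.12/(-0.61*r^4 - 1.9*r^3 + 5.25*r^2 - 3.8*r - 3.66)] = (-7.6128*r^3 - 17.784*r^2 + 32.76*r - 11.856)/(0.61*r^4 + 1.9*r^3 - 5.25*r^2 + 3.8*r + 3.66)^2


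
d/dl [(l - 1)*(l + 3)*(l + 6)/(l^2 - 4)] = (l^4 - 21*l^2 - 28*l - 36)/(l^4 - 8*l^2 + 16)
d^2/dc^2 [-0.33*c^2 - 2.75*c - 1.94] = -0.660000000000000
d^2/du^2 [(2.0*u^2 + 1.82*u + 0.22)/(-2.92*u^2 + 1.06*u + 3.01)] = (-43.416896*u^3 - 116.725248*u^2 - 91.8924*u - 28.988248)/(24.897088*u^6 - 27.113952*u^5 - 67.150656*u^4 + 54.708296*u^3 + 69.220368*u^2 - 28.811118*u - 27.270901)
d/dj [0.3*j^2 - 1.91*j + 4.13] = 0.6*j - 1.91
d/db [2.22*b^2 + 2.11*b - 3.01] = 4.44*b + 2.11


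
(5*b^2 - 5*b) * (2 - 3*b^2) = -15*b^4 + 15*b^3 + 10*b^2 - 10*b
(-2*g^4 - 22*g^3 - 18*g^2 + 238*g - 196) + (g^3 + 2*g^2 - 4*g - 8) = -2*g^4 - 21*g^3 - 16*g^2 + 234*g - 204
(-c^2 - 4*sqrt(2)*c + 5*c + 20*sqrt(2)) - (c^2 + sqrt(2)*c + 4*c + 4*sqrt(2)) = -2*c^2 - 5*sqrt(2)*c + c + 16*sqrt(2)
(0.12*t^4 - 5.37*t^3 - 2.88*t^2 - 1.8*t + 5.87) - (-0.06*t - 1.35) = 0.12*t^4 - 5.37*t^3 - 2.88*t^2 - 1.74*t + 7.22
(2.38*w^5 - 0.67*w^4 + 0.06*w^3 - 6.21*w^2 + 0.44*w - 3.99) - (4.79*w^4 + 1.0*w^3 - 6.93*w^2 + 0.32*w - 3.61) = 2.38*w^5 - 5.46*w^4 - 0.94*w^3 + 0.72*w^2 + 0.12*w - 0.38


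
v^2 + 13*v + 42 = (v + 6)*(v + 7)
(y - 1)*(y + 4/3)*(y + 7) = y^3 + 22*y^2/3 + y - 28/3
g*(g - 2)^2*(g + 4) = g^4 - 12*g^2 + 16*g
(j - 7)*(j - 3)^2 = j^3 - 13*j^2 + 51*j - 63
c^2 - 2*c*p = c*(c - 2*p)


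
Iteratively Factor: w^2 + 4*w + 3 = (w + 3)*(w + 1)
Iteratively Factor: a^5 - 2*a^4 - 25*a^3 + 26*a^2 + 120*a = (a - 3)*(a^4 + a^3 - 22*a^2 - 40*a) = (a - 5)*(a - 3)*(a^3 + 6*a^2 + 8*a) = a*(a - 5)*(a - 3)*(a^2 + 6*a + 8) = a*(a - 5)*(a - 3)*(a + 2)*(a + 4)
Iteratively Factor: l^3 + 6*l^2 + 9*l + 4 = (l + 1)*(l^2 + 5*l + 4) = (l + 1)*(l + 4)*(l + 1)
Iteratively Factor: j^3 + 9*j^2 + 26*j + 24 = (j + 4)*(j^2 + 5*j + 6) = (j + 3)*(j + 4)*(j + 2)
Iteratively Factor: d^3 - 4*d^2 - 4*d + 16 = (d - 2)*(d^2 - 2*d - 8) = (d - 2)*(d + 2)*(d - 4)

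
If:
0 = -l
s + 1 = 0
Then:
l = 0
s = -1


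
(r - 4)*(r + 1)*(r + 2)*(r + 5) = r^4 + 4*r^3 - 15*r^2 - 58*r - 40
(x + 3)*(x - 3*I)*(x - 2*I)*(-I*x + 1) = -I*x^4 - 4*x^3 - 3*I*x^3 - 12*x^2 + I*x^2 - 6*x + 3*I*x - 18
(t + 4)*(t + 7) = t^2 + 11*t + 28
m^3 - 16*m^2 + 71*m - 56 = (m - 8)*(m - 7)*(m - 1)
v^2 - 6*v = v*(v - 6)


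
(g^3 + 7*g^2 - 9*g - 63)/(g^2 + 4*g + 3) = (g^2 + 4*g - 21)/(g + 1)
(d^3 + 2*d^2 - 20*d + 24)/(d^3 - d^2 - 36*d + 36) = (d^2 - 4*d + 4)/(d^2 - 7*d + 6)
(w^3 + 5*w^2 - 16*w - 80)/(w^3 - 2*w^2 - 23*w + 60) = (w + 4)/(w - 3)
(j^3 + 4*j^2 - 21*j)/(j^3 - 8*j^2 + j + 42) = j*(j + 7)/(j^2 - 5*j - 14)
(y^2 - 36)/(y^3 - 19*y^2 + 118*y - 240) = (y + 6)/(y^2 - 13*y + 40)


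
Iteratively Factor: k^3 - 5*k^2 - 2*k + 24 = (k - 3)*(k^2 - 2*k - 8) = (k - 4)*(k - 3)*(k + 2)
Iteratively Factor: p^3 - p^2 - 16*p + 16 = (p + 4)*(p^2 - 5*p + 4) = (p - 4)*(p + 4)*(p - 1)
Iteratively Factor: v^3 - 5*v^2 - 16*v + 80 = (v - 5)*(v^2 - 16) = (v - 5)*(v - 4)*(v + 4)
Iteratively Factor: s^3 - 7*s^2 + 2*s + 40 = (s + 2)*(s^2 - 9*s + 20) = (s - 5)*(s + 2)*(s - 4)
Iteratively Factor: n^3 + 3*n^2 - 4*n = (n - 1)*(n^2 + 4*n) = (n - 1)*(n + 4)*(n)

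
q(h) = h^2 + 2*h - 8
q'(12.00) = 26.00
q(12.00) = 160.00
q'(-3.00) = -4.00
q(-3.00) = -5.00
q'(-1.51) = -1.02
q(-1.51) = -8.74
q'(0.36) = 2.72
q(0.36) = -7.15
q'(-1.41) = -0.82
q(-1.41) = -8.83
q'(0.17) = 2.34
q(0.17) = -7.63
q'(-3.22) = -4.44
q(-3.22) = -4.07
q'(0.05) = 2.10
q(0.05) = -7.90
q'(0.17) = 2.34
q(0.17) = -7.63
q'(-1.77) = -1.54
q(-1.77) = -8.41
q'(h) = 2*h + 2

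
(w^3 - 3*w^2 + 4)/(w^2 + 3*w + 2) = (w^2 - 4*w + 4)/(w + 2)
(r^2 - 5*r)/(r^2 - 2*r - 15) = r/(r + 3)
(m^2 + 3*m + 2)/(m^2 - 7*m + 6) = (m^2 + 3*m + 2)/(m^2 - 7*m + 6)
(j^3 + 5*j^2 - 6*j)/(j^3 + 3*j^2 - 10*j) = (j^2 + 5*j - 6)/(j^2 + 3*j - 10)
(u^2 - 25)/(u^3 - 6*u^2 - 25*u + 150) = 1/(u - 6)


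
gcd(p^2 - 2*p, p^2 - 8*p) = p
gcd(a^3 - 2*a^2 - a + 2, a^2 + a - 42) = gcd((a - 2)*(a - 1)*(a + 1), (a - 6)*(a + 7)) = 1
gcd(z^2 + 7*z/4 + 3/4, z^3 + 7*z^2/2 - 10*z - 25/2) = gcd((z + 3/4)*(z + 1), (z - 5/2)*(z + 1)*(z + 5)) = z + 1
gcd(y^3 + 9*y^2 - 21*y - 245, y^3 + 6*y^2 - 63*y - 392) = y^2 + 14*y + 49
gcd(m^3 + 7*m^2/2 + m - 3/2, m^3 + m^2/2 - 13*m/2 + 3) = m^2 + 5*m/2 - 3/2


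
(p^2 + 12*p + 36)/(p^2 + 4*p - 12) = (p + 6)/(p - 2)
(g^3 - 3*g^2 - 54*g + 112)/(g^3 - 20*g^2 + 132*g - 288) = (g^2 + 5*g - 14)/(g^2 - 12*g + 36)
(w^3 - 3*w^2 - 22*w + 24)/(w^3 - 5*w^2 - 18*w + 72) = (w - 1)/(w - 3)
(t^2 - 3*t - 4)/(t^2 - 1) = (t - 4)/(t - 1)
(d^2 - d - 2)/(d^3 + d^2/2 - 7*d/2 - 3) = 2/(2*d + 3)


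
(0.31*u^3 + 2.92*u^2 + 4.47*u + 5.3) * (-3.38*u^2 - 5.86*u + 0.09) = -1.0478*u^5 - 11.6862*u^4 - 32.1919*u^3 - 43.8454*u^2 - 30.6557*u + 0.477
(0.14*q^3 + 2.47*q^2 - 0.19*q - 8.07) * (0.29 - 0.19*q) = -0.0266*q^4 - 0.4287*q^3 + 0.7524*q^2 + 1.4782*q - 2.3403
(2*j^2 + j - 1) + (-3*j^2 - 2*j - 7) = -j^2 - j - 8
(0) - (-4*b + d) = 4*b - d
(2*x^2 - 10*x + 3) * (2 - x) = -2*x^3 + 14*x^2 - 23*x + 6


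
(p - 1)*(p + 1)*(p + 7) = p^3 + 7*p^2 - p - 7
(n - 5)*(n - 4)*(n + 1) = n^3 - 8*n^2 + 11*n + 20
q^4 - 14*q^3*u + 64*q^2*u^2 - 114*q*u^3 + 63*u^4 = (q - 7*u)*(q - 3*u)^2*(q - u)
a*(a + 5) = a^2 + 5*a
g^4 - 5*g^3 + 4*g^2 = g^2*(g - 4)*(g - 1)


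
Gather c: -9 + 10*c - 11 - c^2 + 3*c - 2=-c^2 + 13*c - 22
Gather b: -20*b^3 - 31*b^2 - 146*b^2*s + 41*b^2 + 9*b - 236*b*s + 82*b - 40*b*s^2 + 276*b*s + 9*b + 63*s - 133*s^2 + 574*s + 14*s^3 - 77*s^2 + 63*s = -20*b^3 + b^2*(10 - 146*s) + b*(-40*s^2 + 40*s + 100) + 14*s^3 - 210*s^2 + 700*s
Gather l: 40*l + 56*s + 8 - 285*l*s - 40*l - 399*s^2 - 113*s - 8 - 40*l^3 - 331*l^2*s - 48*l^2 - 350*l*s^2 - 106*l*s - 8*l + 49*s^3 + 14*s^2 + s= -40*l^3 + l^2*(-331*s - 48) + l*(-350*s^2 - 391*s - 8) + 49*s^3 - 385*s^2 - 56*s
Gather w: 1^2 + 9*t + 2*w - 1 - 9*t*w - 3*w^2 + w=9*t - 3*w^2 + w*(3 - 9*t)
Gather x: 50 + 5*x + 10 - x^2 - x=-x^2 + 4*x + 60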